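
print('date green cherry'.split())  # ['date', 'green', 'cherry']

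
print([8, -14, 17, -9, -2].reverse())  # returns None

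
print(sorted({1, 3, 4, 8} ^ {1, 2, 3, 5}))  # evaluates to [2, 4, 5, 8]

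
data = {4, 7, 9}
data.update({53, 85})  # {4, 7, 9, 53, 85}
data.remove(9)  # {4, 7, 53, 85}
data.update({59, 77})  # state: {4, 7, 53, 59, 77, 85}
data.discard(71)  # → {4, 7, 53, 59, 77, 85}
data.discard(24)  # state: {4, 7, 53, 59, 77, 85}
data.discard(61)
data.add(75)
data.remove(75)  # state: {4, 7, 53, 59, 77, 85}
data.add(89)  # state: {4, 7, 53, 59, 77, 85, 89}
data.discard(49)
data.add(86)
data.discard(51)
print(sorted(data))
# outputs [4, 7, 53, 59, 77, 85, 86, 89]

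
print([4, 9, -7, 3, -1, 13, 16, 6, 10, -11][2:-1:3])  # [-7, 13, 10]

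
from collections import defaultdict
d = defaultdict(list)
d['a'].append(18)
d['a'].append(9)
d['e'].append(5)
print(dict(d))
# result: {'a': [18, 9], 'e': [5]}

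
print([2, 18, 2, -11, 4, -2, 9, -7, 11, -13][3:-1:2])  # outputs [-11, -2, -7]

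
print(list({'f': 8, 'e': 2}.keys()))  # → ['f', 'e']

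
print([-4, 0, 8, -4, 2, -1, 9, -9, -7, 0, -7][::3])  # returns [-4, -4, 9, 0]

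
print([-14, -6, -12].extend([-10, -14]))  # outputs None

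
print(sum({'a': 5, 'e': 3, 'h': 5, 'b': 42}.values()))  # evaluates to 55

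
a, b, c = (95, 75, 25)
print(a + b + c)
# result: 195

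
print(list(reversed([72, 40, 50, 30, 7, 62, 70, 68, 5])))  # [5, 68, 70, 62, 7, 30, 50, 40, 72]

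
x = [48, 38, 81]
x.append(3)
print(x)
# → [48, 38, 81, 3]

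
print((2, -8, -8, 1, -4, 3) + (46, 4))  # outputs (2, -8, -8, 1, -4, 3, 46, 4)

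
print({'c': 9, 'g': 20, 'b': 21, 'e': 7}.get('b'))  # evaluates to 21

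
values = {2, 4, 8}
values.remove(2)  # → {4, 8}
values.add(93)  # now {4, 8, 93}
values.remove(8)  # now {4, 93}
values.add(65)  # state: {4, 65, 93}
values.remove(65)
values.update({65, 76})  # {4, 65, 76, 93}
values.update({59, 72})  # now {4, 59, 65, 72, 76, 93}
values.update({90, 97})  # {4, 59, 65, 72, 76, 90, 93, 97}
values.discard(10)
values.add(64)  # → {4, 59, 64, 65, 72, 76, 90, 93, 97}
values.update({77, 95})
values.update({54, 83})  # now {4, 54, 59, 64, 65, 72, 76, 77, 83, 90, 93, 95, 97}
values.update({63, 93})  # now {4, 54, 59, 63, 64, 65, 72, 76, 77, 83, 90, 93, 95, 97}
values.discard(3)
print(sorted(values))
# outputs [4, 54, 59, 63, 64, 65, 72, 76, 77, 83, 90, 93, 95, 97]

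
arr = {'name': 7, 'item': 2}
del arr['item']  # {'name': 7}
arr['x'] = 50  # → {'name': 7, 'x': 50}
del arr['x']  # {'name': 7}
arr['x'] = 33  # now {'name': 7, 'x': 33}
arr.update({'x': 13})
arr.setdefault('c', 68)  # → 68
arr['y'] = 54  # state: {'name': 7, 'x': 13, 'c': 68, 'y': 54}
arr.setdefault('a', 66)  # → 66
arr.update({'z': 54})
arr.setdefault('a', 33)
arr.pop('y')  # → 54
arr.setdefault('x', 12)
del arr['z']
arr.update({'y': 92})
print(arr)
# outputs {'name': 7, 'x': 13, 'c': 68, 'a': 66, 'y': 92}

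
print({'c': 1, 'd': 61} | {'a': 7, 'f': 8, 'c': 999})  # {'c': 999, 'd': 61, 'a': 7, 'f': 8}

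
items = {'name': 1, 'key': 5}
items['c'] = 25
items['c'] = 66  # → {'name': 1, 'key': 5, 'c': 66}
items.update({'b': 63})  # {'name': 1, 'key': 5, 'c': 66, 'b': 63}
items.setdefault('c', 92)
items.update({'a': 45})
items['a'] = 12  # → {'name': 1, 'key': 5, 'c': 66, 'b': 63, 'a': 12}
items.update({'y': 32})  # {'name': 1, 'key': 5, 'c': 66, 'b': 63, 'a': 12, 'y': 32}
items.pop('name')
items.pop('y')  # 32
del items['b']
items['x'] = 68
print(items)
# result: {'key': 5, 'c': 66, 'a': 12, 'x': 68}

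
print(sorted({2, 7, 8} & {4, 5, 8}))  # [8]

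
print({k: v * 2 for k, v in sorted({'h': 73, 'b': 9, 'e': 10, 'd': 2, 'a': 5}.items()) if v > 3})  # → {'a': 10, 'b': 18, 'e': 20, 'h': 146}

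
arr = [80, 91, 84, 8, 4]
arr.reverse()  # [4, 8, 84, 91, 80]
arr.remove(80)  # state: [4, 8, 84, 91]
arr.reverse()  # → [91, 84, 8, 4]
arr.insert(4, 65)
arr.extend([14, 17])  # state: [91, 84, 8, 4, 65, 14, 17]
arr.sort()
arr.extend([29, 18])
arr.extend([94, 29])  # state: [4, 8, 14, 17, 65, 84, 91, 29, 18, 94, 29]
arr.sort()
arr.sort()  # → [4, 8, 14, 17, 18, 29, 29, 65, 84, 91, 94]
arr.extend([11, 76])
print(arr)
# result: [4, 8, 14, 17, 18, 29, 29, 65, 84, 91, 94, 11, 76]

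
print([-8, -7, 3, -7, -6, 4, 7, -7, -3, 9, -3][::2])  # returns [-8, 3, -6, 7, -3, -3]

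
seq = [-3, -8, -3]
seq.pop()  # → -3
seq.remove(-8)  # [-3]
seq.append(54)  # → [-3, 54]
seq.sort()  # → [-3, 54]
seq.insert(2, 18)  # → [-3, 54, 18]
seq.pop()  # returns 18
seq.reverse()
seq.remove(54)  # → [-3]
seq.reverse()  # [-3]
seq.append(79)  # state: [-3, 79]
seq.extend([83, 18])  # [-3, 79, 83, 18]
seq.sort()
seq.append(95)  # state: [-3, 18, 79, 83, 95]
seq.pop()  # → 95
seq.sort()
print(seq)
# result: [-3, 18, 79, 83]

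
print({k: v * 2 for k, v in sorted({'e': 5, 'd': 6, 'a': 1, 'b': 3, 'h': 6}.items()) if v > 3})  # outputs {'d': 12, 'e': 10, 'h': 12}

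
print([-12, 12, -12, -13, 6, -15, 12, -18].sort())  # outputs None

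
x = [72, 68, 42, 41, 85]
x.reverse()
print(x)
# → [85, 41, 42, 68, 72]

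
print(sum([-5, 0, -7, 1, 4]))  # -7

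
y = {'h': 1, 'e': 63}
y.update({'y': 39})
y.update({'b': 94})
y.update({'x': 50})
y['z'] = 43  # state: {'h': 1, 'e': 63, 'y': 39, 'b': 94, 'x': 50, 'z': 43}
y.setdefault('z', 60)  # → 43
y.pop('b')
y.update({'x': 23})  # {'h': 1, 'e': 63, 'y': 39, 'x': 23, 'z': 43}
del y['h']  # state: {'e': 63, 'y': 39, 'x': 23, 'z': 43}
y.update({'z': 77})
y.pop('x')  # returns 23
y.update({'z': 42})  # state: {'e': 63, 'y': 39, 'z': 42}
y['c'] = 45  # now {'e': 63, 'y': 39, 'z': 42, 'c': 45}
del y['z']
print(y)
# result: {'e': 63, 'y': 39, 'c': 45}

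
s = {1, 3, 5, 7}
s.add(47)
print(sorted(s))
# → [1, 3, 5, 7, 47]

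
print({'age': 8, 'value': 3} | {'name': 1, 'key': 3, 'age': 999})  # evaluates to {'age': 999, 'value': 3, 'name': 1, 'key': 3}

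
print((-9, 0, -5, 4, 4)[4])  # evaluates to 4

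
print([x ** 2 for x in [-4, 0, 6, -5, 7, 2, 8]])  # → [16, 0, 36, 25, 49, 4, 64]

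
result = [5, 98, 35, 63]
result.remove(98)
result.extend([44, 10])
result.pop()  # 10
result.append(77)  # [5, 35, 63, 44, 77]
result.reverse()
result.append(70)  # [77, 44, 63, 35, 5, 70]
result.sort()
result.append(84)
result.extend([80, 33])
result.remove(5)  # [35, 44, 63, 70, 77, 84, 80, 33]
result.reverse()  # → [33, 80, 84, 77, 70, 63, 44, 35]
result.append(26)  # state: [33, 80, 84, 77, 70, 63, 44, 35, 26]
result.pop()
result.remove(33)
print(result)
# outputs [80, 84, 77, 70, 63, 44, 35]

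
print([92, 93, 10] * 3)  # [92, 93, 10, 92, 93, 10, 92, 93, 10]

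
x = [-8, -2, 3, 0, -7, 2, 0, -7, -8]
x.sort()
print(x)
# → [-8, -8, -7, -7, -2, 0, 0, 2, 3]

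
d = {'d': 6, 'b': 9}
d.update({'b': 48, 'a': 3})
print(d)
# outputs {'d': 6, 'b': 48, 'a': 3}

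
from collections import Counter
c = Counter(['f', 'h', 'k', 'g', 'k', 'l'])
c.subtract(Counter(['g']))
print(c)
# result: Counter({'k': 2, 'f': 1, 'h': 1, 'l': 1, 'g': 0})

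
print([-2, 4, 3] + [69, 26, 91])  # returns [-2, 4, 3, 69, 26, 91]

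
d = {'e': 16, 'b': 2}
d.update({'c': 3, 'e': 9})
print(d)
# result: {'e': 9, 'b': 2, 'c': 3}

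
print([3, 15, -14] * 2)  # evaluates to [3, 15, -14, 3, 15, -14]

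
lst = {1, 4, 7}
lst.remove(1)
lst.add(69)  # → {4, 7, 69}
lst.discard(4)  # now {7, 69}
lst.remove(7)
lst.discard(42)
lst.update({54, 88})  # {54, 69, 88}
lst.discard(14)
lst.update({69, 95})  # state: {54, 69, 88, 95}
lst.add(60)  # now {54, 60, 69, 88, 95}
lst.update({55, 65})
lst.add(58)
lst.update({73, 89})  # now {54, 55, 58, 60, 65, 69, 73, 88, 89, 95}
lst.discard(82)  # {54, 55, 58, 60, 65, 69, 73, 88, 89, 95}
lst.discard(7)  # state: {54, 55, 58, 60, 65, 69, 73, 88, 89, 95}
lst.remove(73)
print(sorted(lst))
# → [54, 55, 58, 60, 65, 69, 88, 89, 95]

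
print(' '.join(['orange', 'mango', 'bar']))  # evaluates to orange mango bar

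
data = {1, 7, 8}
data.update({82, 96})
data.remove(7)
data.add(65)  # {1, 8, 65, 82, 96}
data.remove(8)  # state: {1, 65, 82, 96}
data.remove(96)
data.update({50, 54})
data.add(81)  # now {1, 50, 54, 65, 81, 82}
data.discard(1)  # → {50, 54, 65, 81, 82}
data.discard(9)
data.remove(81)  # {50, 54, 65, 82}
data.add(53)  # {50, 53, 54, 65, 82}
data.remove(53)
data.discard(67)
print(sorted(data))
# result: [50, 54, 65, 82]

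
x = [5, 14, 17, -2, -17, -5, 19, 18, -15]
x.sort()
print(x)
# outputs [-17, -15, -5, -2, 5, 14, 17, 18, 19]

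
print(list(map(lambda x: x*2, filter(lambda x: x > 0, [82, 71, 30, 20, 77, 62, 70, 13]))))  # [164, 142, 60, 40, 154, 124, 140, 26]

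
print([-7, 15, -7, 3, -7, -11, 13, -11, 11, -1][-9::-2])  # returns [15]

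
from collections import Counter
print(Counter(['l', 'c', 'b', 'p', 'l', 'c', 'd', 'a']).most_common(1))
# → [('l', 2)]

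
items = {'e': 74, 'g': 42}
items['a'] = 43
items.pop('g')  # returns 42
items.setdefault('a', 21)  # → 43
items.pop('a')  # 43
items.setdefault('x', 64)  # 64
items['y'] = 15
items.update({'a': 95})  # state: {'e': 74, 'x': 64, 'y': 15, 'a': 95}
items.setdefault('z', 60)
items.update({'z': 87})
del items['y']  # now {'e': 74, 'x': 64, 'a': 95, 'z': 87}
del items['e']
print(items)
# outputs {'x': 64, 'a': 95, 'z': 87}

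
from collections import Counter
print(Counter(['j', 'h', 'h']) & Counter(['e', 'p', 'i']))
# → Counter()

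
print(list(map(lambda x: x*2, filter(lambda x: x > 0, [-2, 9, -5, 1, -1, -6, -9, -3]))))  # [18, 2]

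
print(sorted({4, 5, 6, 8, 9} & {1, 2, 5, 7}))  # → [5]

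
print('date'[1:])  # ate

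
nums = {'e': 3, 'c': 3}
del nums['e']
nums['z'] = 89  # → {'c': 3, 'z': 89}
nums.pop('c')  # 3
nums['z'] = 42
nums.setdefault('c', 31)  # 31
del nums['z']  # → {'c': 31}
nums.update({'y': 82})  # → {'c': 31, 'y': 82}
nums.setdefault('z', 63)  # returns 63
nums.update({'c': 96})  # {'c': 96, 'y': 82, 'z': 63}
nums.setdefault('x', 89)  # 89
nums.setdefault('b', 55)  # 55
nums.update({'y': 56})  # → {'c': 96, 'y': 56, 'z': 63, 'x': 89, 'b': 55}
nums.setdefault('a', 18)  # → 18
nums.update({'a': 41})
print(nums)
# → {'c': 96, 'y': 56, 'z': 63, 'x': 89, 'b': 55, 'a': 41}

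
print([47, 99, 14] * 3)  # [47, 99, 14, 47, 99, 14, 47, 99, 14]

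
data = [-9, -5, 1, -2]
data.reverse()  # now [-2, 1, -5, -9]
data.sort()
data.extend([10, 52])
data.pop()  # 52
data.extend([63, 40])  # [-9, -5, -2, 1, 10, 63, 40]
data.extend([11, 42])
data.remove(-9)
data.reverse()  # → [42, 11, 40, 63, 10, 1, -2, -5]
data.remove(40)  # [42, 11, 63, 10, 1, -2, -5]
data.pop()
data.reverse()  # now [-2, 1, 10, 63, 11, 42]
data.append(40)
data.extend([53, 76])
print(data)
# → [-2, 1, 10, 63, 11, 42, 40, 53, 76]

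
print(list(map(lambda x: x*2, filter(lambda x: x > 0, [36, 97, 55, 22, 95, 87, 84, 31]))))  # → [72, 194, 110, 44, 190, 174, 168, 62]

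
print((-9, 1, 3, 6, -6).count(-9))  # 1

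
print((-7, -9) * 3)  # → (-7, -9, -7, -9, -7, -9)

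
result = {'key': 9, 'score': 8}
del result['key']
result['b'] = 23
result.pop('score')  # 8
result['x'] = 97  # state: {'b': 23, 'x': 97}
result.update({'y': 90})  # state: {'b': 23, 'x': 97, 'y': 90}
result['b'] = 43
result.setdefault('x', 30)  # 97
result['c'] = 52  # {'b': 43, 'x': 97, 'y': 90, 'c': 52}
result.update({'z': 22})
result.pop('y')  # 90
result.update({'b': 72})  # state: {'b': 72, 'x': 97, 'c': 52, 'z': 22}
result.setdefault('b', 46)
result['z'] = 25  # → {'b': 72, 'x': 97, 'c': 52, 'z': 25}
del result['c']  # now {'b': 72, 'x': 97, 'z': 25}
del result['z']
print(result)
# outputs {'b': 72, 'x': 97}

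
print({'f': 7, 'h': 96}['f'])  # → 7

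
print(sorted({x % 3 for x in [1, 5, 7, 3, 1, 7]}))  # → [0, 1, 2]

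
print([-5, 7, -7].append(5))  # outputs None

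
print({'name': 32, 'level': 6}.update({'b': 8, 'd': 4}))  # None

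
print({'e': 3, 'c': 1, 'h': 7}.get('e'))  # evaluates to 3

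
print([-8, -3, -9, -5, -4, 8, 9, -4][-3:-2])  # [8]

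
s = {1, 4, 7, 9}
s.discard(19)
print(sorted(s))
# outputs [1, 4, 7, 9]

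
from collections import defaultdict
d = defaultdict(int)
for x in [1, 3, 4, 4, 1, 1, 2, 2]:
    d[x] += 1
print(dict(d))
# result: {1: 3, 3: 1, 4: 2, 2: 2}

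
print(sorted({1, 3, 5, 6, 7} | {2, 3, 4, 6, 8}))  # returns [1, 2, 3, 4, 5, 6, 7, 8]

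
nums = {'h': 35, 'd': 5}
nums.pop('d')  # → 5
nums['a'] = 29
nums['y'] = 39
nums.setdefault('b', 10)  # 10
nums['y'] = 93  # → {'h': 35, 'a': 29, 'y': 93, 'b': 10}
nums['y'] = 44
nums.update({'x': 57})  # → {'h': 35, 'a': 29, 'y': 44, 'b': 10, 'x': 57}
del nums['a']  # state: {'h': 35, 'y': 44, 'b': 10, 'x': 57}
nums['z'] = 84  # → {'h': 35, 'y': 44, 'b': 10, 'x': 57, 'z': 84}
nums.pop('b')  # 10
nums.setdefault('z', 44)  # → 84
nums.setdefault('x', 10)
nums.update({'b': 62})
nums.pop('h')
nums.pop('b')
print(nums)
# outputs {'y': 44, 'x': 57, 'z': 84}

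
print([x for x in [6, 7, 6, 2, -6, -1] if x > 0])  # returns [6, 7, 6, 2]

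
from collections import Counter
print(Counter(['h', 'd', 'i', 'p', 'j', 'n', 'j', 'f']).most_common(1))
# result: [('j', 2)]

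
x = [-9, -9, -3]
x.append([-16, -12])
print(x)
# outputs [-9, -9, -3, [-16, -12]]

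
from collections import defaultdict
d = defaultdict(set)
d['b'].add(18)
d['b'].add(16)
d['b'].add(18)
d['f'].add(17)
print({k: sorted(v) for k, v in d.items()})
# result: {'b': [16, 18], 'f': [17]}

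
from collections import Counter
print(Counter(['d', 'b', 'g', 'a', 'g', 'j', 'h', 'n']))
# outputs Counter({'g': 2, 'd': 1, 'b': 1, 'a': 1, 'j': 1, 'h': 1, 'n': 1})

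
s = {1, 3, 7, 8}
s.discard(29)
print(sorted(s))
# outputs [1, 3, 7, 8]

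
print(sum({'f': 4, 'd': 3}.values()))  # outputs 7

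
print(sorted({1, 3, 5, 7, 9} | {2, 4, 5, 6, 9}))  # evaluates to [1, 2, 3, 4, 5, 6, 7, 9]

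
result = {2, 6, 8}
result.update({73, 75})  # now {2, 6, 8, 73, 75}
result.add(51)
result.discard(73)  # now {2, 6, 8, 51, 75}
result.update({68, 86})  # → {2, 6, 8, 51, 68, 75, 86}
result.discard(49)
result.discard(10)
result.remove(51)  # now {2, 6, 8, 68, 75, 86}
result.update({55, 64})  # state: {2, 6, 8, 55, 64, 68, 75, 86}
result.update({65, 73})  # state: {2, 6, 8, 55, 64, 65, 68, 73, 75, 86}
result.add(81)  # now {2, 6, 8, 55, 64, 65, 68, 73, 75, 81, 86}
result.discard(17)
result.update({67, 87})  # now {2, 6, 8, 55, 64, 65, 67, 68, 73, 75, 81, 86, 87}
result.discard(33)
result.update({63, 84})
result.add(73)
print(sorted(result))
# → [2, 6, 8, 55, 63, 64, 65, 67, 68, 73, 75, 81, 84, 86, 87]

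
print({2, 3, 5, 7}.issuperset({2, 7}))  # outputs True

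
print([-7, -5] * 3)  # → [-7, -5, -7, -5, -7, -5]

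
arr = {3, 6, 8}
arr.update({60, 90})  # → {3, 6, 8, 60, 90}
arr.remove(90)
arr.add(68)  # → {3, 6, 8, 60, 68}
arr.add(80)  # {3, 6, 8, 60, 68, 80}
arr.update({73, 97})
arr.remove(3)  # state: {6, 8, 60, 68, 73, 80, 97}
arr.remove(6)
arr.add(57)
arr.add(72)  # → {8, 57, 60, 68, 72, 73, 80, 97}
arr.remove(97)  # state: {8, 57, 60, 68, 72, 73, 80}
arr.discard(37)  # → {8, 57, 60, 68, 72, 73, 80}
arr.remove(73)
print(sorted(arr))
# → [8, 57, 60, 68, 72, 80]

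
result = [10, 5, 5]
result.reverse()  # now [5, 5, 10]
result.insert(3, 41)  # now [5, 5, 10, 41]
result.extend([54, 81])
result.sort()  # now [5, 5, 10, 41, 54, 81]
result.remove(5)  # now [5, 10, 41, 54, 81]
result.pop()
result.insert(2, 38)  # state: [5, 10, 38, 41, 54]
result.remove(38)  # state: [5, 10, 41, 54]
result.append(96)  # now [5, 10, 41, 54, 96]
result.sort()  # [5, 10, 41, 54, 96]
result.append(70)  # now [5, 10, 41, 54, 96, 70]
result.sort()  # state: [5, 10, 41, 54, 70, 96]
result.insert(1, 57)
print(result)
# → [5, 57, 10, 41, 54, 70, 96]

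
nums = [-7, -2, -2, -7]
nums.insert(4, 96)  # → [-7, -2, -2, -7, 96]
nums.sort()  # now [-7, -7, -2, -2, 96]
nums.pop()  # 96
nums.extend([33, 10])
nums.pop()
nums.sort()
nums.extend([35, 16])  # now [-7, -7, -2, -2, 33, 35, 16]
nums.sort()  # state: [-7, -7, -2, -2, 16, 33, 35]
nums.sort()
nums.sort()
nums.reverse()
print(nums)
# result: [35, 33, 16, -2, -2, -7, -7]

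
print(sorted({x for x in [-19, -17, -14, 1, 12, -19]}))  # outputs [-19, -17, -14, 1, 12]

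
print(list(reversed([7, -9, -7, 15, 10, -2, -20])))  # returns [-20, -2, 10, 15, -7, -9, 7]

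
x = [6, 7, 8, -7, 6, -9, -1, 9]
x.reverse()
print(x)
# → [9, -1, -9, 6, -7, 8, 7, 6]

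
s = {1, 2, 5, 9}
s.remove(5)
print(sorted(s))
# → [1, 2, 9]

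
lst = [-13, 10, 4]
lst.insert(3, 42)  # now [-13, 10, 4, 42]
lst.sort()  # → [-13, 4, 10, 42]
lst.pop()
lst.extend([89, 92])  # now [-13, 4, 10, 89, 92]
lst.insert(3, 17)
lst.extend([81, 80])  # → [-13, 4, 10, 17, 89, 92, 81, 80]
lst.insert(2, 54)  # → [-13, 4, 54, 10, 17, 89, 92, 81, 80]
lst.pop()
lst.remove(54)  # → [-13, 4, 10, 17, 89, 92, 81]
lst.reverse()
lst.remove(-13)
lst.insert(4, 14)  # [81, 92, 89, 17, 14, 10, 4]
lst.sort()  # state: [4, 10, 14, 17, 81, 89, 92]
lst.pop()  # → 92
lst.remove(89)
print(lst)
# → [4, 10, 14, 17, 81]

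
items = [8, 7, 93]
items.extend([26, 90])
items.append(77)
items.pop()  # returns 77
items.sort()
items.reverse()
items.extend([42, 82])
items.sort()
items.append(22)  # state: [7, 8, 26, 42, 82, 90, 93, 22]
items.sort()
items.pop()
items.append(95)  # [7, 8, 22, 26, 42, 82, 90, 95]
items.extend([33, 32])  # [7, 8, 22, 26, 42, 82, 90, 95, 33, 32]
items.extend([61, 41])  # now [7, 8, 22, 26, 42, 82, 90, 95, 33, 32, 61, 41]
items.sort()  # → [7, 8, 22, 26, 32, 33, 41, 42, 61, 82, 90, 95]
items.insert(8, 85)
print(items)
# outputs [7, 8, 22, 26, 32, 33, 41, 42, 85, 61, 82, 90, 95]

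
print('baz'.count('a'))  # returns 1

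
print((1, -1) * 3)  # (1, -1, 1, -1, 1, -1)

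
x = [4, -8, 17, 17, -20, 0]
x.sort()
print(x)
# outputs [-20, -8, 0, 4, 17, 17]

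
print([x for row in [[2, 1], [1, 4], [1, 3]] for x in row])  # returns [2, 1, 1, 4, 1, 3]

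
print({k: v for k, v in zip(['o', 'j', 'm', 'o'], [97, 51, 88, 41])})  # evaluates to {'o': 41, 'j': 51, 'm': 88}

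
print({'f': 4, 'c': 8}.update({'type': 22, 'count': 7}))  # None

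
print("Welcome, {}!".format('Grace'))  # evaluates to Welcome, Grace!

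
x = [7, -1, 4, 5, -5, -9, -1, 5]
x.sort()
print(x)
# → [-9, -5, -1, -1, 4, 5, 5, 7]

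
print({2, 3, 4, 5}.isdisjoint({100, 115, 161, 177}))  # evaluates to True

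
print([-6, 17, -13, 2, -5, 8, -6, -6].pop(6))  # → -6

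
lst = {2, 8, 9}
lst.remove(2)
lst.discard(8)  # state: {9}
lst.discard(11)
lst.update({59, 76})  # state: {9, 59, 76}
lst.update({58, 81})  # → {9, 58, 59, 76, 81}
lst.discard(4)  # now {9, 58, 59, 76, 81}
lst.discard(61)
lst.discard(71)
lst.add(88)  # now {9, 58, 59, 76, 81, 88}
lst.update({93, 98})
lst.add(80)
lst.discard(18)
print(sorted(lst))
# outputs [9, 58, 59, 76, 80, 81, 88, 93, 98]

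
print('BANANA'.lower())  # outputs banana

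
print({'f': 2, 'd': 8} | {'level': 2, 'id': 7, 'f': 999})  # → {'f': 999, 'd': 8, 'level': 2, 'id': 7}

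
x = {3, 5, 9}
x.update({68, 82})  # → {3, 5, 9, 68, 82}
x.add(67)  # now {3, 5, 9, 67, 68, 82}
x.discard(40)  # {3, 5, 9, 67, 68, 82}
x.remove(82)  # {3, 5, 9, 67, 68}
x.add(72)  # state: {3, 5, 9, 67, 68, 72}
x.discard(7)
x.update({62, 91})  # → {3, 5, 9, 62, 67, 68, 72, 91}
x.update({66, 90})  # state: {3, 5, 9, 62, 66, 67, 68, 72, 90, 91}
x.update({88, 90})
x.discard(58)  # {3, 5, 9, 62, 66, 67, 68, 72, 88, 90, 91}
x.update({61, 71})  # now {3, 5, 9, 61, 62, 66, 67, 68, 71, 72, 88, 90, 91}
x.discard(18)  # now {3, 5, 9, 61, 62, 66, 67, 68, 71, 72, 88, 90, 91}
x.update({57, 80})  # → {3, 5, 9, 57, 61, 62, 66, 67, 68, 71, 72, 80, 88, 90, 91}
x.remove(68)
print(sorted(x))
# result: [3, 5, 9, 57, 61, 62, 66, 67, 71, 72, 80, 88, 90, 91]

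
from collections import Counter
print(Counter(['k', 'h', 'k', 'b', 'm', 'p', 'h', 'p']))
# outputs Counter({'k': 2, 'h': 2, 'p': 2, 'b': 1, 'm': 1})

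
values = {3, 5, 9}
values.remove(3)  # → {5, 9}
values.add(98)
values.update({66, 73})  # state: {5, 9, 66, 73, 98}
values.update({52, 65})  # {5, 9, 52, 65, 66, 73, 98}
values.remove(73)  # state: {5, 9, 52, 65, 66, 98}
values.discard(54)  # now {5, 9, 52, 65, 66, 98}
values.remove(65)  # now {5, 9, 52, 66, 98}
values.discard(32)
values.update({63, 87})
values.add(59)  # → {5, 9, 52, 59, 63, 66, 87, 98}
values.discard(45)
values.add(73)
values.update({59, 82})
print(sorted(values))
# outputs [5, 9, 52, 59, 63, 66, 73, 82, 87, 98]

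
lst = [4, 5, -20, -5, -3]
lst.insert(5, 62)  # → [4, 5, -20, -5, -3, 62]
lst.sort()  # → [-20, -5, -3, 4, 5, 62]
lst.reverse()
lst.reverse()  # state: [-20, -5, -3, 4, 5, 62]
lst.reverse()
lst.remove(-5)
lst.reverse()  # [-20, -3, 4, 5, 62]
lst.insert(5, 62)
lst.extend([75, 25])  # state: [-20, -3, 4, 5, 62, 62, 75, 25]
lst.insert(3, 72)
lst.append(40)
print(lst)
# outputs [-20, -3, 4, 72, 5, 62, 62, 75, 25, 40]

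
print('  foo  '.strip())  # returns foo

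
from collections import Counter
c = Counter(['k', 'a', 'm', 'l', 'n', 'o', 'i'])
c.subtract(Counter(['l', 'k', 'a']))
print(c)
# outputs Counter({'m': 1, 'n': 1, 'o': 1, 'i': 1, 'k': 0, 'a': 0, 'l': 0})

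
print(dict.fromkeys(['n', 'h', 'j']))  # {'n': None, 'h': None, 'j': None}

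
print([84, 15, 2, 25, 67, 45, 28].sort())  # None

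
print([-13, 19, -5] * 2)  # [-13, 19, -5, -13, 19, -5]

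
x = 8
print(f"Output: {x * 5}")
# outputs Output: 40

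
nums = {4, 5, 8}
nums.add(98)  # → {4, 5, 8, 98}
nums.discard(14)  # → {4, 5, 8, 98}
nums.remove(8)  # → {4, 5, 98}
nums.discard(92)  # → {4, 5, 98}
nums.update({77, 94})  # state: {4, 5, 77, 94, 98}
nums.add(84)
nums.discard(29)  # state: {4, 5, 77, 84, 94, 98}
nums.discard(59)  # {4, 5, 77, 84, 94, 98}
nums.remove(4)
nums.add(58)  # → {5, 58, 77, 84, 94, 98}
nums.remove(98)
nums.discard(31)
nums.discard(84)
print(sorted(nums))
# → [5, 58, 77, 94]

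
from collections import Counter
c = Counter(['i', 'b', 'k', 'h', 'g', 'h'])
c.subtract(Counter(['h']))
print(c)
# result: Counter({'i': 1, 'b': 1, 'k': 1, 'h': 1, 'g': 1})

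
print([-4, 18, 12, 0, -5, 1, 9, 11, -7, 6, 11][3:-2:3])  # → [0, 9]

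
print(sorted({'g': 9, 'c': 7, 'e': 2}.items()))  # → [('c', 7), ('e', 2), ('g', 9)]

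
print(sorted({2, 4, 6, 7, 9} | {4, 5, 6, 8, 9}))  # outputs [2, 4, 5, 6, 7, 8, 9]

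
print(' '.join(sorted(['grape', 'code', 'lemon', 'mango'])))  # code grape lemon mango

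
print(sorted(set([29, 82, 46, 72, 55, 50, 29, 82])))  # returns [29, 46, 50, 55, 72, 82]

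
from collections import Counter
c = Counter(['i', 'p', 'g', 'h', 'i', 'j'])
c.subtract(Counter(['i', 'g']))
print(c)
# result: Counter({'i': 1, 'p': 1, 'h': 1, 'j': 1, 'g': 0})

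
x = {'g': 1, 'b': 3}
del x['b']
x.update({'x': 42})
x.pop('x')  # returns 42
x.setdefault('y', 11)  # 11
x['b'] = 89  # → {'g': 1, 'y': 11, 'b': 89}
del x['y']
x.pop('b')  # 89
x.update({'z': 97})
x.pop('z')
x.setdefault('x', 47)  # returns 47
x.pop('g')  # 1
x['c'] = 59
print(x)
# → {'x': 47, 'c': 59}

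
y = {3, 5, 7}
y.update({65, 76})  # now {3, 5, 7, 65, 76}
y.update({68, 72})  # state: {3, 5, 7, 65, 68, 72, 76}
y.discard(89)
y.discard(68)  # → {3, 5, 7, 65, 72, 76}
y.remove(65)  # {3, 5, 7, 72, 76}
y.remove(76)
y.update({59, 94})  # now {3, 5, 7, 59, 72, 94}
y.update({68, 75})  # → {3, 5, 7, 59, 68, 72, 75, 94}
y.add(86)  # {3, 5, 7, 59, 68, 72, 75, 86, 94}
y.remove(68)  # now {3, 5, 7, 59, 72, 75, 86, 94}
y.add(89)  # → {3, 5, 7, 59, 72, 75, 86, 89, 94}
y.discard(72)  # {3, 5, 7, 59, 75, 86, 89, 94}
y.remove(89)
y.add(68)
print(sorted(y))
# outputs [3, 5, 7, 59, 68, 75, 86, 94]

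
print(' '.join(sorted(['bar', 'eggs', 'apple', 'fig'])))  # apple bar eggs fig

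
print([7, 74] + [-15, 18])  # [7, 74, -15, 18]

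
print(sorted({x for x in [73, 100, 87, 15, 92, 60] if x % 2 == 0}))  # [60, 92, 100]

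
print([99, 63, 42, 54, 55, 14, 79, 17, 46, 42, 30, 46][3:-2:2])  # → [54, 14, 17, 42]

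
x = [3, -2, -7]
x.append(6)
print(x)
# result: [3, -2, -7, 6]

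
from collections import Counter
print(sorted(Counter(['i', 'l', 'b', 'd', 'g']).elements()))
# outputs ['b', 'd', 'g', 'i', 'l']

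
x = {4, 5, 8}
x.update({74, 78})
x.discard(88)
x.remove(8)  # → {4, 5, 74, 78}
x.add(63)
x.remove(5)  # {4, 63, 74, 78}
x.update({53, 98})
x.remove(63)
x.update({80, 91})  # {4, 53, 74, 78, 80, 91, 98}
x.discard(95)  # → {4, 53, 74, 78, 80, 91, 98}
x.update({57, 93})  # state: {4, 53, 57, 74, 78, 80, 91, 93, 98}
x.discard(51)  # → {4, 53, 57, 74, 78, 80, 91, 93, 98}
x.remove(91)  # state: {4, 53, 57, 74, 78, 80, 93, 98}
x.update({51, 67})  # {4, 51, 53, 57, 67, 74, 78, 80, 93, 98}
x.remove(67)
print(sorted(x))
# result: [4, 51, 53, 57, 74, 78, 80, 93, 98]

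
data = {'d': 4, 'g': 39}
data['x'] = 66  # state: {'d': 4, 'g': 39, 'x': 66}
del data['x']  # {'d': 4, 'g': 39}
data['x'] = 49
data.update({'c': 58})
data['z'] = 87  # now {'d': 4, 'g': 39, 'x': 49, 'c': 58, 'z': 87}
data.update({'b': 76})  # {'d': 4, 'g': 39, 'x': 49, 'c': 58, 'z': 87, 'b': 76}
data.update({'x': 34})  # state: {'d': 4, 'g': 39, 'x': 34, 'c': 58, 'z': 87, 'b': 76}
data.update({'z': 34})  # {'d': 4, 'g': 39, 'x': 34, 'c': 58, 'z': 34, 'b': 76}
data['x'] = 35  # {'d': 4, 'g': 39, 'x': 35, 'c': 58, 'z': 34, 'b': 76}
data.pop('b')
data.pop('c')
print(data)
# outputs {'d': 4, 'g': 39, 'x': 35, 'z': 34}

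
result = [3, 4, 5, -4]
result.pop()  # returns -4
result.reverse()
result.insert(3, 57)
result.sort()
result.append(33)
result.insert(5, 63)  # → [3, 4, 5, 57, 33, 63]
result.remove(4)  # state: [3, 5, 57, 33, 63]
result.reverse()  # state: [63, 33, 57, 5, 3]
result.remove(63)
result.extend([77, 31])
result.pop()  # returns 31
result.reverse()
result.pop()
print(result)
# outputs [77, 3, 5, 57]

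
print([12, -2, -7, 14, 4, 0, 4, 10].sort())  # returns None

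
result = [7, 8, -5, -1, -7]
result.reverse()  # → [-7, -1, -5, 8, 7]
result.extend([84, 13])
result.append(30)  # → [-7, -1, -5, 8, 7, 84, 13, 30]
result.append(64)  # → [-7, -1, -5, 8, 7, 84, 13, 30, 64]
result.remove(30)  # [-7, -1, -5, 8, 7, 84, 13, 64]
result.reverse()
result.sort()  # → [-7, -5, -1, 7, 8, 13, 64, 84]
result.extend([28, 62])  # [-7, -5, -1, 7, 8, 13, 64, 84, 28, 62]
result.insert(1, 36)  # [-7, 36, -5, -1, 7, 8, 13, 64, 84, 28, 62]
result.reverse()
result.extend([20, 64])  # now [62, 28, 84, 64, 13, 8, 7, -1, -5, 36, -7, 20, 64]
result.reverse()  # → [64, 20, -7, 36, -5, -1, 7, 8, 13, 64, 84, 28, 62]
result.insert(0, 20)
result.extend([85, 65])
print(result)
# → [20, 64, 20, -7, 36, -5, -1, 7, 8, 13, 64, 84, 28, 62, 85, 65]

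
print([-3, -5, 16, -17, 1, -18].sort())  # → None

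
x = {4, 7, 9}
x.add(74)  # {4, 7, 9, 74}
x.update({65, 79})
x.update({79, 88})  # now {4, 7, 9, 65, 74, 79, 88}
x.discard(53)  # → {4, 7, 9, 65, 74, 79, 88}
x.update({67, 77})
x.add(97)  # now {4, 7, 9, 65, 67, 74, 77, 79, 88, 97}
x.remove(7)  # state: {4, 9, 65, 67, 74, 77, 79, 88, 97}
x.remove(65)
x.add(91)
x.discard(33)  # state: {4, 9, 67, 74, 77, 79, 88, 91, 97}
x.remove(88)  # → {4, 9, 67, 74, 77, 79, 91, 97}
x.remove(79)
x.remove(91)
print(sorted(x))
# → [4, 9, 67, 74, 77, 97]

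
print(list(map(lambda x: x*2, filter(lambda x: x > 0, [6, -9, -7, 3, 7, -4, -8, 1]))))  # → [12, 6, 14, 2]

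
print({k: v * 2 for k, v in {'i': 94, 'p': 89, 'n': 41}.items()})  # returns {'i': 188, 'p': 178, 'n': 82}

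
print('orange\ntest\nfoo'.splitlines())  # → ['orange', 'test', 'foo']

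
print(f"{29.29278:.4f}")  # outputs 29.2928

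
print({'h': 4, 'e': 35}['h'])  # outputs 4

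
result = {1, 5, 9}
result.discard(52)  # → {1, 5, 9}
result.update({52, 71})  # {1, 5, 9, 52, 71}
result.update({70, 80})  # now {1, 5, 9, 52, 70, 71, 80}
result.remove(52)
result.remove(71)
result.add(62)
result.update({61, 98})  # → {1, 5, 9, 61, 62, 70, 80, 98}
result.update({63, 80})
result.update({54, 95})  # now {1, 5, 9, 54, 61, 62, 63, 70, 80, 95, 98}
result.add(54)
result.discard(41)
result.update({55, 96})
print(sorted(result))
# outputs [1, 5, 9, 54, 55, 61, 62, 63, 70, 80, 95, 96, 98]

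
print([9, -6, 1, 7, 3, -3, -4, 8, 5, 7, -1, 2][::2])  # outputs [9, 1, 3, -4, 5, -1]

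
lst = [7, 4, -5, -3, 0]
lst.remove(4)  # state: [7, -5, -3, 0]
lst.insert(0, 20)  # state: [20, 7, -5, -3, 0]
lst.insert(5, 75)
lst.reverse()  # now [75, 0, -3, -5, 7, 20]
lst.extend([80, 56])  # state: [75, 0, -3, -5, 7, 20, 80, 56]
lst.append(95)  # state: [75, 0, -3, -5, 7, 20, 80, 56, 95]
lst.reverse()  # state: [95, 56, 80, 20, 7, -5, -3, 0, 75]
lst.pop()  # 75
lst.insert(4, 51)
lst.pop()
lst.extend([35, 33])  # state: [95, 56, 80, 20, 51, 7, -5, -3, 35, 33]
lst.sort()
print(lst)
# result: [-5, -3, 7, 20, 33, 35, 51, 56, 80, 95]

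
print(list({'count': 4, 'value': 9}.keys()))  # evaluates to ['count', 'value']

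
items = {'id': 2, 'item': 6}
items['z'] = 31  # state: {'id': 2, 'item': 6, 'z': 31}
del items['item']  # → {'id': 2, 'z': 31}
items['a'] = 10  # {'id': 2, 'z': 31, 'a': 10}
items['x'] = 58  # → {'id': 2, 'z': 31, 'a': 10, 'x': 58}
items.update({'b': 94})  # {'id': 2, 'z': 31, 'a': 10, 'x': 58, 'b': 94}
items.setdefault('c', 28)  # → 28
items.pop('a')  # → 10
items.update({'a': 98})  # {'id': 2, 'z': 31, 'x': 58, 'b': 94, 'c': 28, 'a': 98}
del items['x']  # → {'id': 2, 'z': 31, 'b': 94, 'c': 28, 'a': 98}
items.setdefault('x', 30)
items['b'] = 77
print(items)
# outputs {'id': 2, 'z': 31, 'b': 77, 'c': 28, 'a': 98, 'x': 30}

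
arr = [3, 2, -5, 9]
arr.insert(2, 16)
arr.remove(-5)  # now [3, 2, 16, 9]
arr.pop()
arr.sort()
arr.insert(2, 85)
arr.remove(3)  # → [2, 85, 16]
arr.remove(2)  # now [85, 16]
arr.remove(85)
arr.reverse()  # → [16]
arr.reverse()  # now [16]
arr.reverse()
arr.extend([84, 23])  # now [16, 84, 23]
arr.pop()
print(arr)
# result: [16, 84]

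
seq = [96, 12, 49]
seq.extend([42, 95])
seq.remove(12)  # [96, 49, 42, 95]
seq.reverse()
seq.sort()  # [42, 49, 95, 96]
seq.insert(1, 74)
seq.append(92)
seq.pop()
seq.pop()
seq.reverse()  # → [95, 49, 74, 42]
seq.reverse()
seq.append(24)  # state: [42, 74, 49, 95, 24]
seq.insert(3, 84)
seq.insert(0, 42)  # [42, 42, 74, 49, 84, 95, 24]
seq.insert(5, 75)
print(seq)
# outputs [42, 42, 74, 49, 84, 75, 95, 24]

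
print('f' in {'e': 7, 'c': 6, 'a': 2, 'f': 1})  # True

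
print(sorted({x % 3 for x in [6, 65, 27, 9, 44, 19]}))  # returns [0, 1, 2]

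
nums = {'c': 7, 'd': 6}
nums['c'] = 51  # {'c': 51, 'd': 6}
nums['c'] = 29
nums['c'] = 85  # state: {'c': 85, 'd': 6}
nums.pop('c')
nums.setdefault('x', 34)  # 34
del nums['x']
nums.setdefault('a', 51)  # 51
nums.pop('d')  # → 6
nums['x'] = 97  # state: {'a': 51, 'x': 97}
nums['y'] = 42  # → {'a': 51, 'x': 97, 'y': 42}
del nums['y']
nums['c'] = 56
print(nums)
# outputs {'a': 51, 'x': 97, 'c': 56}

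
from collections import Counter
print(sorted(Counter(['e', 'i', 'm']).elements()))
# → ['e', 'i', 'm']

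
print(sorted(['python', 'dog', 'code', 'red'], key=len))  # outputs ['dog', 'red', 'code', 'python']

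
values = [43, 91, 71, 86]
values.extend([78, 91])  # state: [43, 91, 71, 86, 78, 91]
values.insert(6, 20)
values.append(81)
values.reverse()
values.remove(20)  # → [81, 91, 78, 86, 71, 91, 43]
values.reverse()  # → [43, 91, 71, 86, 78, 91, 81]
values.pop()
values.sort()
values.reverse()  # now [91, 91, 86, 78, 71, 43]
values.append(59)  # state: [91, 91, 86, 78, 71, 43, 59]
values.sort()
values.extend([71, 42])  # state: [43, 59, 71, 78, 86, 91, 91, 71, 42]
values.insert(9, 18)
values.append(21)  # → [43, 59, 71, 78, 86, 91, 91, 71, 42, 18, 21]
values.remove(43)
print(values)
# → [59, 71, 78, 86, 91, 91, 71, 42, 18, 21]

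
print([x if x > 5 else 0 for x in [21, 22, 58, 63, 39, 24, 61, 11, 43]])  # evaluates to [21, 22, 58, 63, 39, 24, 61, 11, 43]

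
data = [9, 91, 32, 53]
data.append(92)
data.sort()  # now [9, 32, 53, 91, 92]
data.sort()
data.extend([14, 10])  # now [9, 32, 53, 91, 92, 14, 10]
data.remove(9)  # [32, 53, 91, 92, 14, 10]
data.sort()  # [10, 14, 32, 53, 91, 92]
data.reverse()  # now [92, 91, 53, 32, 14, 10]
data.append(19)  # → [92, 91, 53, 32, 14, 10, 19]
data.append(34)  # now [92, 91, 53, 32, 14, 10, 19, 34]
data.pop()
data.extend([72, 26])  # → [92, 91, 53, 32, 14, 10, 19, 72, 26]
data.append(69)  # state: [92, 91, 53, 32, 14, 10, 19, 72, 26, 69]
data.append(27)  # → [92, 91, 53, 32, 14, 10, 19, 72, 26, 69, 27]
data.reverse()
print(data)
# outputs [27, 69, 26, 72, 19, 10, 14, 32, 53, 91, 92]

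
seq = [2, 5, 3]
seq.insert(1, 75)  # [2, 75, 5, 3]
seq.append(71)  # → [2, 75, 5, 3, 71]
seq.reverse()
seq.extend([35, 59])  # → [71, 3, 5, 75, 2, 35, 59]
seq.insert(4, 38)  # [71, 3, 5, 75, 38, 2, 35, 59]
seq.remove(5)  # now [71, 3, 75, 38, 2, 35, 59]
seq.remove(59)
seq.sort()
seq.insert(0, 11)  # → [11, 2, 3, 35, 38, 71, 75]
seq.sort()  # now [2, 3, 11, 35, 38, 71, 75]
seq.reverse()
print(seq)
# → [75, 71, 38, 35, 11, 3, 2]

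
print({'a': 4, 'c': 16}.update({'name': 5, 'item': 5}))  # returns None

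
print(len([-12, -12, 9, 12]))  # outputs 4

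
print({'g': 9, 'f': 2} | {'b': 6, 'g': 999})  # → {'g': 999, 'f': 2, 'b': 6}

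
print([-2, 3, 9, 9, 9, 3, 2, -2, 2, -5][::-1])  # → [-5, 2, -2, 2, 3, 9, 9, 9, 3, -2]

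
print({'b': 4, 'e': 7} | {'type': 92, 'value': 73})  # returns {'b': 4, 'e': 7, 'type': 92, 'value': 73}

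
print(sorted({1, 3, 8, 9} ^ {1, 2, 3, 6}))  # [2, 6, 8, 9]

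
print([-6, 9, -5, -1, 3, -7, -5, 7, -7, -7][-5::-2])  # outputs [-7, -1, 9]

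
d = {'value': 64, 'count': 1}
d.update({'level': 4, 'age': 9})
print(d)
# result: {'value': 64, 'count': 1, 'level': 4, 'age': 9}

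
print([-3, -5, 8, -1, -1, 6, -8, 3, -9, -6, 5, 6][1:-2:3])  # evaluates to [-5, -1, 3]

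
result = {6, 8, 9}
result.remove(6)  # {8, 9}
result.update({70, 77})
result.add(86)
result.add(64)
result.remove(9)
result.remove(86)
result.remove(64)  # {8, 70, 77}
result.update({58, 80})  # {8, 58, 70, 77, 80}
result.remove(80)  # {8, 58, 70, 77}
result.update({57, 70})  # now {8, 57, 58, 70, 77}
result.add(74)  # {8, 57, 58, 70, 74, 77}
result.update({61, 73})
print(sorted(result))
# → [8, 57, 58, 61, 70, 73, 74, 77]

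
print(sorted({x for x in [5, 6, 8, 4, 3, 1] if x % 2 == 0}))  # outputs [4, 6, 8]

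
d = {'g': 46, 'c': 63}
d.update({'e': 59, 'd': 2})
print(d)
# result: {'g': 46, 'c': 63, 'e': 59, 'd': 2}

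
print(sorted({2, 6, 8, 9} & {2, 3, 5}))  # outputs [2]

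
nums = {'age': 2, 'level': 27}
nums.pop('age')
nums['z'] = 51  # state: {'level': 27, 'z': 51}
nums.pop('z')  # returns 51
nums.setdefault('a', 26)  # 26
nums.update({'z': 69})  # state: {'level': 27, 'a': 26, 'z': 69}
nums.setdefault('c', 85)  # 85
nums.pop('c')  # 85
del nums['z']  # {'level': 27, 'a': 26}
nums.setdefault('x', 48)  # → 48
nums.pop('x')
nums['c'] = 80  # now {'level': 27, 'a': 26, 'c': 80}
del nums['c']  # {'level': 27, 'a': 26}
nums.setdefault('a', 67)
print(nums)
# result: {'level': 27, 'a': 26}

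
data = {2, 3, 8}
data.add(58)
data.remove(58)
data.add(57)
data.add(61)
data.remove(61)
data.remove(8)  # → {2, 3, 57}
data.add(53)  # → {2, 3, 53, 57}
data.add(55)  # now {2, 3, 53, 55, 57}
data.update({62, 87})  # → {2, 3, 53, 55, 57, 62, 87}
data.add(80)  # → {2, 3, 53, 55, 57, 62, 80, 87}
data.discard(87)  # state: {2, 3, 53, 55, 57, 62, 80}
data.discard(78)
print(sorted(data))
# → [2, 3, 53, 55, 57, 62, 80]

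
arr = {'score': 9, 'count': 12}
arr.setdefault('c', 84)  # 84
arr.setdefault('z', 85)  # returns 85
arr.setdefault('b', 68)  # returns 68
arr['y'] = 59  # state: {'score': 9, 'count': 12, 'c': 84, 'z': 85, 'b': 68, 'y': 59}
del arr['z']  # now {'score': 9, 'count': 12, 'c': 84, 'b': 68, 'y': 59}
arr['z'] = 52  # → {'score': 9, 'count': 12, 'c': 84, 'b': 68, 'y': 59, 'z': 52}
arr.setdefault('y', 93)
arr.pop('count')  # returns 12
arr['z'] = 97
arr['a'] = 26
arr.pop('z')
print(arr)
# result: {'score': 9, 'c': 84, 'b': 68, 'y': 59, 'a': 26}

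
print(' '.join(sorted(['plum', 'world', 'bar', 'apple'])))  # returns apple bar plum world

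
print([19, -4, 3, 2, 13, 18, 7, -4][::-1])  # [-4, 7, 18, 13, 2, 3, -4, 19]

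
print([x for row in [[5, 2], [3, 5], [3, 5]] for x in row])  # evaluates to [5, 2, 3, 5, 3, 5]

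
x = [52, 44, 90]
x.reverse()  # [90, 44, 52]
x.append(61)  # [90, 44, 52, 61]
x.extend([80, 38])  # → [90, 44, 52, 61, 80, 38]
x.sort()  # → [38, 44, 52, 61, 80, 90]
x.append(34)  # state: [38, 44, 52, 61, 80, 90, 34]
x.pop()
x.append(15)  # [38, 44, 52, 61, 80, 90, 15]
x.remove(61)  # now [38, 44, 52, 80, 90, 15]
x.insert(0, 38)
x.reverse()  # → [15, 90, 80, 52, 44, 38, 38]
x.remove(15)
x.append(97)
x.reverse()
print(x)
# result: [97, 38, 38, 44, 52, 80, 90]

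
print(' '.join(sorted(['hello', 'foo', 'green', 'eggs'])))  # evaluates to eggs foo green hello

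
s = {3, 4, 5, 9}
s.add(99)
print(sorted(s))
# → [3, 4, 5, 9, 99]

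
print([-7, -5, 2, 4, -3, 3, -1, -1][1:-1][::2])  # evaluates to [-5, 4, 3]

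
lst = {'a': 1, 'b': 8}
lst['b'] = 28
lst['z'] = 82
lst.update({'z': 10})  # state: {'a': 1, 'b': 28, 'z': 10}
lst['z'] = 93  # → {'a': 1, 'b': 28, 'z': 93}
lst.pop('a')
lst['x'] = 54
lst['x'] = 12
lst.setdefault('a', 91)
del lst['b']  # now {'z': 93, 'x': 12, 'a': 91}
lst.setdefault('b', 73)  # 73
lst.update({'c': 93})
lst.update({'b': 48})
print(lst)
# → {'z': 93, 'x': 12, 'a': 91, 'b': 48, 'c': 93}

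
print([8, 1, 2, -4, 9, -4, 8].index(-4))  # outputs 3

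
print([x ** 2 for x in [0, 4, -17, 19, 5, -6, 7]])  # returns [0, 16, 289, 361, 25, 36, 49]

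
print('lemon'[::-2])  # nml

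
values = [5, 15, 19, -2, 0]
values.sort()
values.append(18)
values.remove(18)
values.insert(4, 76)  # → [-2, 0, 5, 15, 76, 19]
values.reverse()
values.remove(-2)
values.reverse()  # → [0, 5, 15, 76, 19]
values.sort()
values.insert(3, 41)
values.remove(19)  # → [0, 5, 15, 41, 76]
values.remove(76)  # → [0, 5, 15, 41]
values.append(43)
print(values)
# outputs [0, 5, 15, 41, 43]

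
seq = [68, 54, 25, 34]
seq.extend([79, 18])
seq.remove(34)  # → [68, 54, 25, 79, 18]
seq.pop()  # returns 18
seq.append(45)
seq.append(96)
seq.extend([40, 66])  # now [68, 54, 25, 79, 45, 96, 40, 66]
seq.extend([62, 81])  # [68, 54, 25, 79, 45, 96, 40, 66, 62, 81]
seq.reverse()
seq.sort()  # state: [25, 40, 45, 54, 62, 66, 68, 79, 81, 96]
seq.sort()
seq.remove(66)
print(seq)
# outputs [25, 40, 45, 54, 62, 68, 79, 81, 96]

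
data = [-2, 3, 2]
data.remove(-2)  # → [3, 2]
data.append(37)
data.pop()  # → 37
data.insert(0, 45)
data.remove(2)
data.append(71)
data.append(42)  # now [45, 3, 71, 42]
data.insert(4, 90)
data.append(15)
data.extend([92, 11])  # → [45, 3, 71, 42, 90, 15, 92, 11]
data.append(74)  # [45, 3, 71, 42, 90, 15, 92, 11, 74]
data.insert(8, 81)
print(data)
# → [45, 3, 71, 42, 90, 15, 92, 11, 81, 74]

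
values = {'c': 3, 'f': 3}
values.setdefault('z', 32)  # 32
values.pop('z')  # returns 32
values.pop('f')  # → 3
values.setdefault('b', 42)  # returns 42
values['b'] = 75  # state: {'c': 3, 'b': 75}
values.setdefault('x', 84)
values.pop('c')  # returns 3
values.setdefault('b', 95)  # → 75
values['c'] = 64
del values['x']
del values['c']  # {'b': 75}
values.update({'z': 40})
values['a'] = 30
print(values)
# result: {'b': 75, 'z': 40, 'a': 30}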